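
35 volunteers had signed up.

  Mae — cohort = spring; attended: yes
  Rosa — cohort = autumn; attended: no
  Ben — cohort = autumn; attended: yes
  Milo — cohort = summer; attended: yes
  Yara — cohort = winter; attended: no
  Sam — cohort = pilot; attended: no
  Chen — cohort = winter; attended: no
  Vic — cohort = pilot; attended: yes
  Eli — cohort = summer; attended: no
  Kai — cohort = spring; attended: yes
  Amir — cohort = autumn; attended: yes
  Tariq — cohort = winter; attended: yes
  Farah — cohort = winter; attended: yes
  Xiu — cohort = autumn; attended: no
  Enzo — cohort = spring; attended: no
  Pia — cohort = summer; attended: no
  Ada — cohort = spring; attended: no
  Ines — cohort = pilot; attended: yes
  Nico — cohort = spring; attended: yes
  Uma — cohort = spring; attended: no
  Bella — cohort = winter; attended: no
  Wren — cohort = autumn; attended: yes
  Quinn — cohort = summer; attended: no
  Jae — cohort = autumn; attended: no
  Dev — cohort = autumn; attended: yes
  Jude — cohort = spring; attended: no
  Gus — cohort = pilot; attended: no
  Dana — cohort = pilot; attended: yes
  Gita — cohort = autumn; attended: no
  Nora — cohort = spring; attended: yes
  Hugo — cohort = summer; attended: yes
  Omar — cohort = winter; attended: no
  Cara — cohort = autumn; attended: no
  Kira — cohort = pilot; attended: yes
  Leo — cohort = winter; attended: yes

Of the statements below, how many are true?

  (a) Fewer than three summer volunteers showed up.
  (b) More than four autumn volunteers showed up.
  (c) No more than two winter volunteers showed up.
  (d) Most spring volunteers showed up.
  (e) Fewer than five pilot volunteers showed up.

(a) summer: |A| = 5, |A ∩ B| = 2; needs |A ∩ B| < 3 — true.
(b) autumn: |A| = 9, |A ∩ B| = 4; needs |A ∩ B| > 4 — false.
(c) winter: |A| = 7, |A ∩ B| = 3; needs |A ∩ B| ≤ 2 — false.
(d) spring: |A| = 8, |A ∩ B| = 4; needs |A ∩ B| > |A ∖ B| — false.
(e) pilot: |A| = 6, |A ∩ B| = 4; needs |A ∩ B| < 5 — true.

2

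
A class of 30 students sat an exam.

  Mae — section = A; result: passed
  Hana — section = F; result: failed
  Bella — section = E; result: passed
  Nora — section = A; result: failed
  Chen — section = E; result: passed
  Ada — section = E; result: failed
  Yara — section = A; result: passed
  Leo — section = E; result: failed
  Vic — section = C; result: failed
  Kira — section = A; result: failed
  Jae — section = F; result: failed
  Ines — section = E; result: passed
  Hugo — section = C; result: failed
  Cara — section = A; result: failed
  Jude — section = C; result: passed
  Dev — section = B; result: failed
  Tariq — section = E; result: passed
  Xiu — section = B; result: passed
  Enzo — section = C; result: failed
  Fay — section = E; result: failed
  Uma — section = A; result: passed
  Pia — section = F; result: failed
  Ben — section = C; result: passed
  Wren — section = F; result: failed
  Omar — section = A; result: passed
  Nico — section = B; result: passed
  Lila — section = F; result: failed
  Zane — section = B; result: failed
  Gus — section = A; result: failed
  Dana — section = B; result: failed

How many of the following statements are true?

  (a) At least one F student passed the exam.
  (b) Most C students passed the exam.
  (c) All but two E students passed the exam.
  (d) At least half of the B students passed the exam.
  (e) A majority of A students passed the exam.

(a) F: |A| = 5, |A ∩ B| = 0; needs A ∩ B ≠ ∅ (|A ∩ B| ≥ 1) — false.
(b) C: |A| = 5, |A ∩ B| = 2; needs |A ∩ B| > |A ∖ B| — false.
(c) E: |A| = 7, |A ∩ B| = 4; needs |A ∖ B| = 2 — false.
(d) B: |A| = 5, |A ∩ B| = 2; needs |A ∩ B| ≥ |A ∖ B| — false.
(e) A: |A| = 8, |A ∩ B| = 4; needs |A ∩ B| > |A ∖ B| — false.

0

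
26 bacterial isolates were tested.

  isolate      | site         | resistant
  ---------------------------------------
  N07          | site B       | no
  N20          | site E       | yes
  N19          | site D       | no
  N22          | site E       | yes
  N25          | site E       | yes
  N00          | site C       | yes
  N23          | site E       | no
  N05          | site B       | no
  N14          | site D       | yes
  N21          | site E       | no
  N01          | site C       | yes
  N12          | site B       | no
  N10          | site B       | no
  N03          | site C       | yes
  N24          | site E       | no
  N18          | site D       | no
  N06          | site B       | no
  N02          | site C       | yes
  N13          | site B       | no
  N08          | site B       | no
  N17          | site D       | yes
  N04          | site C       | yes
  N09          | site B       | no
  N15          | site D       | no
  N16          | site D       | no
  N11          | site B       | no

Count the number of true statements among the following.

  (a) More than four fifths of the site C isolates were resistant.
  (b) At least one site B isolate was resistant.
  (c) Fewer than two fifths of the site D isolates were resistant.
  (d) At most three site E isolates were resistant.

3

(a) site C: |A| = 5, |A ∩ B| = 5; needs |A ∩ B| / |A| > 4/5 — true.
(b) site B: |A| = 9, |A ∩ B| = 0; needs A ∩ B ≠ ∅ (|A ∩ B| ≥ 1) — false.
(c) site D: |A| = 6, |A ∩ B| = 2; needs |A ∩ B| / |A| < 2/5 — true.
(d) site E: |A| = 6, |A ∩ B| = 3; needs |A ∩ B| ≤ 3 — true.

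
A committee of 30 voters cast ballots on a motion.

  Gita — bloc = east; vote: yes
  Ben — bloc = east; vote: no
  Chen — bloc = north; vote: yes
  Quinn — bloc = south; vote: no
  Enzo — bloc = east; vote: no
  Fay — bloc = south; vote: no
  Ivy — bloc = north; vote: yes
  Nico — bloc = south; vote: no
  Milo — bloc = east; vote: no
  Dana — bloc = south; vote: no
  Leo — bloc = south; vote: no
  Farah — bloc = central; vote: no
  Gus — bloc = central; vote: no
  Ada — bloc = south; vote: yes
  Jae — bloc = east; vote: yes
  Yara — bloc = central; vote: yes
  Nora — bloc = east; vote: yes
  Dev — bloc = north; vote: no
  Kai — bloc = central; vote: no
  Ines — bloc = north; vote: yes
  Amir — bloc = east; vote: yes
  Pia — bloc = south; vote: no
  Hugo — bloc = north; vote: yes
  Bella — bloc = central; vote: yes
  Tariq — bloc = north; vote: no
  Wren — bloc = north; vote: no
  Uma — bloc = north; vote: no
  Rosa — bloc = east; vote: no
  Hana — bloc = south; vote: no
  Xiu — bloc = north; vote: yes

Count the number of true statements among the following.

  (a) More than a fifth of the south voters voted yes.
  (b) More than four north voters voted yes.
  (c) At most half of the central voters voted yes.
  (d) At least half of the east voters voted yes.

3

(a) south: |A| = 8, |A ∩ B| = 1; needs |A ∩ B| / |A| > 1/5 — false.
(b) north: |A| = 9, |A ∩ B| = 5; needs |A ∩ B| > 4 — true.
(c) central: |A| = 5, |A ∩ B| = 2; needs |A ∩ B| ≤ |A ∖ B| — true.
(d) east: |A| = 8, |A ∩ B| = 4; needs |A ∩ B| ≥ |A ∖ B| — true.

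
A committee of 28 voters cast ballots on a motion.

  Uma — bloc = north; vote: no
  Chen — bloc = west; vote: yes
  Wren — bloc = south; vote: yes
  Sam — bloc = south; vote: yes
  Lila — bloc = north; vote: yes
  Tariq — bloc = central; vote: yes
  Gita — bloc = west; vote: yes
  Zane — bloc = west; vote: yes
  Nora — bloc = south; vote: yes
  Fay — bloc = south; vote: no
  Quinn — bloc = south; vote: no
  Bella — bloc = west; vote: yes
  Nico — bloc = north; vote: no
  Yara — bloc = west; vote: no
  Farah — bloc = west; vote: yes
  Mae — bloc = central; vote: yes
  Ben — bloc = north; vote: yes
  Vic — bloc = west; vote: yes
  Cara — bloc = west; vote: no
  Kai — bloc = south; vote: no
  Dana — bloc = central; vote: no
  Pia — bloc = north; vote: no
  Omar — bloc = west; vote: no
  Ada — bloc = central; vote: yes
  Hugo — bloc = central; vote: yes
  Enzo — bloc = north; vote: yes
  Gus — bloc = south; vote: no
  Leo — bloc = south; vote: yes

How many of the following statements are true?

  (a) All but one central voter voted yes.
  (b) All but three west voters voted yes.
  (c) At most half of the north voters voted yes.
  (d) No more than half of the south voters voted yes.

(a) central: |A| = 5, |A ∩ B| = 4; needs |A ∖ B| = 1 — true.
(b) west: |A| = 9, |A ∩ B| = 6; needs |A ∖ B| = 3 — true.
(c) north: |A| = 6, |A ∩ B| = 3; needs |A ∩ B| ≤ |A ∖ B| — true.
(d) south: |A| = 8, |A ∩ B| = 4; needs |A ∩ B| ≤ |A ∖ B| — true.

4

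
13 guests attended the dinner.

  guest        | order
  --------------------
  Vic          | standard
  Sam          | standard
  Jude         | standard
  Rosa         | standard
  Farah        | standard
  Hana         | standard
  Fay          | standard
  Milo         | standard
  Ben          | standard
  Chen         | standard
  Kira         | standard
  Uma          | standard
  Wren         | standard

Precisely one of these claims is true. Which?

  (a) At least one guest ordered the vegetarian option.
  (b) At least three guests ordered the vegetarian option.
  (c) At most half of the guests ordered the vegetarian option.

|A| = 13, |A ∩ B| = 0, |A ∖ B| = 13.
(a) requires A ∩ B ≠ ∅ (|A ∩ B| ≥ 1): false.
(b) requires |A ∩ B| ≥ 3: false.
(c) requires |A ∩ B| ≤ |A ∖ B|: true.

(c)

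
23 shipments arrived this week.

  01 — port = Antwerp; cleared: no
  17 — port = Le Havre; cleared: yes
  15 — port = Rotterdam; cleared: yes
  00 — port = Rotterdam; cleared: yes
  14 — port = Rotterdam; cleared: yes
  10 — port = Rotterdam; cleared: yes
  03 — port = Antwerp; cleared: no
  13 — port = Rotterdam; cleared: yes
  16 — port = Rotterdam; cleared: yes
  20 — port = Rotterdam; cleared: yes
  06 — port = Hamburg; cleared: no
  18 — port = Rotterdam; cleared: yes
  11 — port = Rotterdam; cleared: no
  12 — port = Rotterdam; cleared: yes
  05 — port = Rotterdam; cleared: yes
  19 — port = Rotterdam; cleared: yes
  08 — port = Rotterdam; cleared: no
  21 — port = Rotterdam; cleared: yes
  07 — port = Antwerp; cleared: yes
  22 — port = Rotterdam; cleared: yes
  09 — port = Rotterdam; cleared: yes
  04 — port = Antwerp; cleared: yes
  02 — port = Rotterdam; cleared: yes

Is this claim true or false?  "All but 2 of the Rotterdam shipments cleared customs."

Truth condition: |A ∖ B| = 2.
|A| = 17, |A ∩ B| = 15, |A ∖ B| = 2.
|A ∖ B| = 2, so the statement is true.

True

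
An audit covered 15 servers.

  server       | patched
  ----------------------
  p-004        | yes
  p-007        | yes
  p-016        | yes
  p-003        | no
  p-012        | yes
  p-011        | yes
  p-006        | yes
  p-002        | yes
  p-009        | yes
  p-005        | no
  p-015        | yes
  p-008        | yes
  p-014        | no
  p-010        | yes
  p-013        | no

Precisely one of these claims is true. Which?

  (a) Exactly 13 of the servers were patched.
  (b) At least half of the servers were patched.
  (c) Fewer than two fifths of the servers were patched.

(b)

|A| = 15, |A ∩ B| = 11, |A ∖ B| = 4.
(a) requires |A ∩ B| = 13: false.
(b) requires |A ∩ B| ≥ |A ∖ B|: true.
(c) requires |A ∩ B| / |A| < 2/5: false.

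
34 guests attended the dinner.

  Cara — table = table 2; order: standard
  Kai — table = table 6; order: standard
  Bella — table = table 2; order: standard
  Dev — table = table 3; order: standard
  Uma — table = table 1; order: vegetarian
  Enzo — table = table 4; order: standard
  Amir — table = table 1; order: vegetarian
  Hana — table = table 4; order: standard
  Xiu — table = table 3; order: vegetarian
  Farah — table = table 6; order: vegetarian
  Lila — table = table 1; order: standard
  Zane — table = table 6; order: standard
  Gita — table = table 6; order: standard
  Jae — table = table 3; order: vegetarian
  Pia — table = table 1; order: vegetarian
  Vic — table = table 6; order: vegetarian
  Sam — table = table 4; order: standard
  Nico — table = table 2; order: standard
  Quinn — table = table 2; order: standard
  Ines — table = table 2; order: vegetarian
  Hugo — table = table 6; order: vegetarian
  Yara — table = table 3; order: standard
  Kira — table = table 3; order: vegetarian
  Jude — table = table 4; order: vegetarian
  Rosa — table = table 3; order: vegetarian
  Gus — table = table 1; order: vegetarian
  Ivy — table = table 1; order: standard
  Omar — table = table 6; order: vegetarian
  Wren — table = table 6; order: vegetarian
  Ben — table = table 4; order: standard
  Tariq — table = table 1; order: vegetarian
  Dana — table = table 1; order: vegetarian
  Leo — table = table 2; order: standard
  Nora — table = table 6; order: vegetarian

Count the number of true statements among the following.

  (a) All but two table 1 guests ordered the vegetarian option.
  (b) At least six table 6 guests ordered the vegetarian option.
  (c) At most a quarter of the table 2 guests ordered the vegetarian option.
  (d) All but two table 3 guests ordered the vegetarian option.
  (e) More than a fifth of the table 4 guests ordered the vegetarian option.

4

(a) table 1: |A| = 8, |A ∩ B| = 6; needs |A ∖ B| = 2 — true.
(b) table 6: |A| = 9, |A ∩ B| = 6; needs |A ∩ B| ≥ 6 — true.
(c) table 2: |A| = 6, |A ∩ B| = 1; needs |A ∩ B| / |A| ≤ 1/4 — true.
(d) table 3: |A| = 6, |A ∩ B| = 4; needs |A ∖ B| = 2 — true.
(e) table 4: |A| = 5, |A ∩ B| = 1; needs |A ∩ B| / |A| > 1/5 — false.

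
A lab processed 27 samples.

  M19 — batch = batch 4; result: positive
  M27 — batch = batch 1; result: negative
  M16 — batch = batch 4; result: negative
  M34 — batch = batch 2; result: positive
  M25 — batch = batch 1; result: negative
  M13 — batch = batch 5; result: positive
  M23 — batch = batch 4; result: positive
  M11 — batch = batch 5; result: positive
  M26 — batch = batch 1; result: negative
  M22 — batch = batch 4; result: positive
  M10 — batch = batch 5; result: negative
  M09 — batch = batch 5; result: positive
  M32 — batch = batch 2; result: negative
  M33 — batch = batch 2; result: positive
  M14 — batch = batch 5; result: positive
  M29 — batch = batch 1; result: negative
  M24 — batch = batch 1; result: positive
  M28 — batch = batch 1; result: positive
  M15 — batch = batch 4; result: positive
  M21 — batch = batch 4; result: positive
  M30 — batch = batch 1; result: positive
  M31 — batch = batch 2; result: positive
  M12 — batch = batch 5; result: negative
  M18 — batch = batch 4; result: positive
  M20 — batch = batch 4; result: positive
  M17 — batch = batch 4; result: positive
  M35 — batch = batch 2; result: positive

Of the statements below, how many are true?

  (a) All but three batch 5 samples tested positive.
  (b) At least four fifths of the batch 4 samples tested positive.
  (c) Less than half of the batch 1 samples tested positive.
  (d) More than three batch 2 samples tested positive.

(a) batch 5: |A| = 6, |A ∩ B| = 4; needs |A ∖ B| = 3 — false.
(b) batch 4: |A| = 9, |A ∩ B| = 8; needs |A ∩ B| / |A| ≥ 4/5 — true.
(c) batch 1: |A| = 7, |A ∩ B| = 3; needs |A ∩ B| < |A ∖ B| — true.
(d) batch 2: |A| = 5, |A ∩ B| = 4; needs |A ∩ B| > 3 — true.

3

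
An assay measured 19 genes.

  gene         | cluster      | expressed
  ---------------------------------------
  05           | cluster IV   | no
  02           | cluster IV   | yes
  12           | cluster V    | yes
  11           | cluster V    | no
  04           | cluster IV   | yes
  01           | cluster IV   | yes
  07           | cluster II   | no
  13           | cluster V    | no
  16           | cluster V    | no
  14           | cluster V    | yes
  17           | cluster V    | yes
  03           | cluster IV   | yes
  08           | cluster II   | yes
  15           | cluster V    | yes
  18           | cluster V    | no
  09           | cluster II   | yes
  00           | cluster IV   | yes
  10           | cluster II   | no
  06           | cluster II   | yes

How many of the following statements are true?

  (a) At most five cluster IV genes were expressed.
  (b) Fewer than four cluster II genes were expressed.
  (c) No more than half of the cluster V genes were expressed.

3

(a) cluster IV: |A| = 6, |A ∩ B| = 5; needs |A ∩ B| ≤ 5 — true.
(b) cluster II: |A| = 5, |A ∩ B| = 3; needs |A ∩ B| < 4 — true.
(c) cluster V: |A| = 8, |A ∩ B| = 4; needs |A ∩ B| ≤ |A ∖ B| — true.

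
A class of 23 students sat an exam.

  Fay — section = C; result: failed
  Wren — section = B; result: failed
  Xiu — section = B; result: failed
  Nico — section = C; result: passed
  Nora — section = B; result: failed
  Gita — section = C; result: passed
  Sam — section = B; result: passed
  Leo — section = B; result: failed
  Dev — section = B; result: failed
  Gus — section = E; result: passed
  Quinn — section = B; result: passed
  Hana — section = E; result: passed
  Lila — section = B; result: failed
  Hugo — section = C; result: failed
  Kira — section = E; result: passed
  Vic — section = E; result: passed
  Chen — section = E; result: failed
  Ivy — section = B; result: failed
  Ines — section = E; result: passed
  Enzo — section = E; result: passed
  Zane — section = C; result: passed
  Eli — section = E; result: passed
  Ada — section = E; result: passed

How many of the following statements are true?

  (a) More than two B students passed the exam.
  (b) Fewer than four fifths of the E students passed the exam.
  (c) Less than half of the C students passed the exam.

(a) B: |A| = 9, |A ∩ B| = 2; needs |A ∩ B| > 2 — false.
(b) E: |A| = 9, |A ∩ B| = 8; needs |A ∩ B| / |A| < 4/5 — false.
(c) C: |A| = 5, |A ∩ B| = 3; needs |A ∩ B| < |A ∖ B| — false.

0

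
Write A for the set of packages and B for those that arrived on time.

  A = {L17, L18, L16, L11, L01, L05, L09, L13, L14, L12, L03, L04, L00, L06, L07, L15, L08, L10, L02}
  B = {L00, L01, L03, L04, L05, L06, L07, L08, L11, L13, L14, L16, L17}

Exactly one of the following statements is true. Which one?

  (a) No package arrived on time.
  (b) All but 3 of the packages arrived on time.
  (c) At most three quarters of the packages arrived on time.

|A| = 19, |A ∩ B| = 13, |A ∖ B| = 6.
(a) requires A ∩ B = ∅ (|A ∩ B| = 0): false.
(b) requires |A ∖ B| = 3: false.
(c) requires |A ∩ B| / |A| ≤ 3/4: true.

(c)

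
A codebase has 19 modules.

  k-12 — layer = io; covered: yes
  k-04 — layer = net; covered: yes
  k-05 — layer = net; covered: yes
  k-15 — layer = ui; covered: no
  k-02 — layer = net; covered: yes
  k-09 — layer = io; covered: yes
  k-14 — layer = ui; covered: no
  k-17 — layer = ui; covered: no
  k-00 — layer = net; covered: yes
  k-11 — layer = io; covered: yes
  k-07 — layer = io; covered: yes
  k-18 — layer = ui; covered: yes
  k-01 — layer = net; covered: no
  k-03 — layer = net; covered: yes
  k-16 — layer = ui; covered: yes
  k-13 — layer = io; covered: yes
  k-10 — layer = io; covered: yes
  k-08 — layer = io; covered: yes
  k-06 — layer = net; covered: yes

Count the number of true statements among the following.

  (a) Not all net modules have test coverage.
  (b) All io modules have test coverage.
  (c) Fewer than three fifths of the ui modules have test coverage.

3

(a) net: |A| = 7, |A ∩ B| = 6; needs A ⊄ B (|A ∖ B| ≥ 1) — true.
(b) io: |A| = 7, |A ∩ B| = 7; needs A ⊆ B, i.e. every element of A is in B (|A ∖ B| = 0) — true.
(c) ui: |A| = 5, |A ∩ B| = 2; needs |A ∩ B| / |A| < 3/5 — true.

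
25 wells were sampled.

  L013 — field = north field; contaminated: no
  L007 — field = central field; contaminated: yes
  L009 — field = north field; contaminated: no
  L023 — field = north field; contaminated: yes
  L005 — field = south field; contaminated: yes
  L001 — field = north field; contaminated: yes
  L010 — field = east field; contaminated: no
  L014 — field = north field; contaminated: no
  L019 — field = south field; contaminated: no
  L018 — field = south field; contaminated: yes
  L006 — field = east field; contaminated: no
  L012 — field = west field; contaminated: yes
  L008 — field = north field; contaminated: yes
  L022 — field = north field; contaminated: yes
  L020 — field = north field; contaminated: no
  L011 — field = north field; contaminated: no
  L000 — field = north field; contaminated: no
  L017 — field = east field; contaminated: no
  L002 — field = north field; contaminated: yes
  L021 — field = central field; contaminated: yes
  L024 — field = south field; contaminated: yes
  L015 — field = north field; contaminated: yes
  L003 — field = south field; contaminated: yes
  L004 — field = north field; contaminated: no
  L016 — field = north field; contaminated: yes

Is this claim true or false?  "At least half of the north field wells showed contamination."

True

'At least half of the north field wells showed contamination' holds iff |A ∩ B| ≥ |A ∖ B|.
A (the restrictor) = {L013, L009, L023, L001, L014, L008, L022, L020, L011, L000, L002, L015, L004, L016}, |A| = 14.
A ∩ B = {L023, L001, L008, L022, L002, L015, L016}, so |A ∩ B| = 7.
A ∖ B = {L013, L009, L014, L020, L011, L000, L004}, so |A ∖ B| = 7.
7 = 7, so the statement is true.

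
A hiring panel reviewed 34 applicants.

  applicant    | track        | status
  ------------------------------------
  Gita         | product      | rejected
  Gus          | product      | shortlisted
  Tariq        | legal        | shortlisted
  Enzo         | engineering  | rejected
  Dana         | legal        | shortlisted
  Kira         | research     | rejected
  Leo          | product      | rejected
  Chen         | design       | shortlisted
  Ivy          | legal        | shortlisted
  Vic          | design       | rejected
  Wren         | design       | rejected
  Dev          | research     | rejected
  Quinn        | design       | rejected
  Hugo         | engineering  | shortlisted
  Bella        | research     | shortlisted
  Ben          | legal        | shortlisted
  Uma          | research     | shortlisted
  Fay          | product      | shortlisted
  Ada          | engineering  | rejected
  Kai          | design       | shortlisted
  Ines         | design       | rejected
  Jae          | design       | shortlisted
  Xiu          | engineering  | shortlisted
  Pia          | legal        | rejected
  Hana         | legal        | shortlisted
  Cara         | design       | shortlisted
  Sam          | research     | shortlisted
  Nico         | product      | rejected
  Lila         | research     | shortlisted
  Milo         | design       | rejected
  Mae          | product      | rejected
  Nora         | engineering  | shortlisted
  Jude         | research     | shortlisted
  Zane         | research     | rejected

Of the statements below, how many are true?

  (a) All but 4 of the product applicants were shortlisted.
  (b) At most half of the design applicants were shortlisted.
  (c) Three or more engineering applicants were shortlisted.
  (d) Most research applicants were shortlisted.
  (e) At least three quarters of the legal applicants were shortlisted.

(a) product: |A| = 6, |A ∩ B| = 2; needs |A ∖ B| = 4 — true.
(b) design: |A| = 9, |A ∩ B| = 4; needs |A ∩ B| ≤ |A ∖ B| — true.
(c) engineering: |A| = 5, |A ∩ B| = 3; needs |A ∩ B| ≥ 3 — true.
(d) research: |A| = 8, |A ∩ B| = 5; needs |A ∩ B| > |A ∖ B| — true.
(e) legal: |A| = 6, |A ∩ B| = 5; needs |A ∩ B| / |A| ≥ 3/4 — true.

5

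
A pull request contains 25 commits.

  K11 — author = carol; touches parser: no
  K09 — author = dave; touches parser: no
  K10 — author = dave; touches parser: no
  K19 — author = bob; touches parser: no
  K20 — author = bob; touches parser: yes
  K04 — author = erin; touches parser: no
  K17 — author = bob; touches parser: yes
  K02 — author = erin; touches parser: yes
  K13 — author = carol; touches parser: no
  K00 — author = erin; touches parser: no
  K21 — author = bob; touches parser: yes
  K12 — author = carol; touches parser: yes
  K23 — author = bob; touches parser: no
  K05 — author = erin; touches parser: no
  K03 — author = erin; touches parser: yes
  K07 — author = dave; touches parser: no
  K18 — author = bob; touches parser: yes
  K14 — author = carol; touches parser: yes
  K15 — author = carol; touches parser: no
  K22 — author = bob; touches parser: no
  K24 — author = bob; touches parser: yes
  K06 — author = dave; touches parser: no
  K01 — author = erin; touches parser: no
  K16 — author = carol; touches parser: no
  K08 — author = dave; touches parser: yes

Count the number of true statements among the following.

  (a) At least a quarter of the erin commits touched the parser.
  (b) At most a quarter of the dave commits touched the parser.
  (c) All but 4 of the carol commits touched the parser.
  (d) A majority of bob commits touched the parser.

(a) erin: |A| = 6, |A ∩ B| = 2; needs |A ∩ B| / |A| ≥ 1/4 — true.
(b) dave: |A| = 5, |A ∩ B| = 1; needs |A ∩ B| / |A| ≤ 1/4 — true.
(c) carol: |A| = 6, |A ∩ B| = 2; needs |A ∖ B| = 4 — true.
(d) bob: |A| = 8, |A ∩ B| = 5; needs |A ∩ B| > |A ∖ B| — true.

4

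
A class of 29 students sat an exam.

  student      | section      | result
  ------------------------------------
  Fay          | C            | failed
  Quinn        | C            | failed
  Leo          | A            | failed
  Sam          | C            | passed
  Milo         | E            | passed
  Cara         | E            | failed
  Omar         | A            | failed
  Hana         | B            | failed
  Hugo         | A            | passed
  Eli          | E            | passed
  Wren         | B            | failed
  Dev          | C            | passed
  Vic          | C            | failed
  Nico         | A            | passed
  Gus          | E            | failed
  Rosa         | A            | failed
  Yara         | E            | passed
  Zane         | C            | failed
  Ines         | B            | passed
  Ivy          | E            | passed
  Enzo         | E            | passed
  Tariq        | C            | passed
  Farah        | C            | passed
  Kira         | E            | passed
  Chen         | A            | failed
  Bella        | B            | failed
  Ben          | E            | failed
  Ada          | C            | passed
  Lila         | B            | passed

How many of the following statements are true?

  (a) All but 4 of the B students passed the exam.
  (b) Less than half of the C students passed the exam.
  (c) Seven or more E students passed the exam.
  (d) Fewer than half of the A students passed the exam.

1

(a) B: |A| = 5, |A ∩ B| = 2; needs |A ∖ B| = 4 — false.
(b) C: |A| = 9, |A ∩ B| = 5; needs |A ∩ B| < |A ∖ B| — false.
(c) E: |A| = 9, |A ∩ B| = 6; needs |A ∩ B| ≥ 7 — false.
(d) A: |A| = 6, |A ∩ B| = 2; needs |A ∩ B| < |A ∖ B| — true.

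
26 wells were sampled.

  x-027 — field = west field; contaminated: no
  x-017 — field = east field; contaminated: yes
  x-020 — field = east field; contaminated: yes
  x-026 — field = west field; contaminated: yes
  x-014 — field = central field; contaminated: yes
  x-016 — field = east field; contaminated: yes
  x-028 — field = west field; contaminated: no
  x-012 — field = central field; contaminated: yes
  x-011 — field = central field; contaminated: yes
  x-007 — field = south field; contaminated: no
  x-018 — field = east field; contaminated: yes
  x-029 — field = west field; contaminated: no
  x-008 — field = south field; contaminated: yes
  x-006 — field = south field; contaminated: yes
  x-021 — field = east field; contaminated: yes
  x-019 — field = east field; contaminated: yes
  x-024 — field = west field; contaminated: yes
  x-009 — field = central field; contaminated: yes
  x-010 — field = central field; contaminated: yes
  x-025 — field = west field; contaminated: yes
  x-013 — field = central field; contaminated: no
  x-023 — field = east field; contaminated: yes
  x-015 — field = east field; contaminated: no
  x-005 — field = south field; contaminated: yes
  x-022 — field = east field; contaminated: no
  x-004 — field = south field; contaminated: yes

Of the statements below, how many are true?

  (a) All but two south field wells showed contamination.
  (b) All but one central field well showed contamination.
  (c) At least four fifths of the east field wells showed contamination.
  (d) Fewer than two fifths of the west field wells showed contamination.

(a) south field: |A| = 5, |A ∩ B| = 4; needs |A ∖ B| = 2 — false.
(b) central field: |A| = 6, |A ∩ B| = 5; needs |A ∖ B| = 1 — true.
(c) east field: |A| = 9, |A ∩ B| = 7; needs |A ∩ B| / |A| ≥ 4/5 — false.
(d) west field: |A| = 6, |A ∩ B| = 3; needs |A ∩ B| / |A| < 2/5 — false.

1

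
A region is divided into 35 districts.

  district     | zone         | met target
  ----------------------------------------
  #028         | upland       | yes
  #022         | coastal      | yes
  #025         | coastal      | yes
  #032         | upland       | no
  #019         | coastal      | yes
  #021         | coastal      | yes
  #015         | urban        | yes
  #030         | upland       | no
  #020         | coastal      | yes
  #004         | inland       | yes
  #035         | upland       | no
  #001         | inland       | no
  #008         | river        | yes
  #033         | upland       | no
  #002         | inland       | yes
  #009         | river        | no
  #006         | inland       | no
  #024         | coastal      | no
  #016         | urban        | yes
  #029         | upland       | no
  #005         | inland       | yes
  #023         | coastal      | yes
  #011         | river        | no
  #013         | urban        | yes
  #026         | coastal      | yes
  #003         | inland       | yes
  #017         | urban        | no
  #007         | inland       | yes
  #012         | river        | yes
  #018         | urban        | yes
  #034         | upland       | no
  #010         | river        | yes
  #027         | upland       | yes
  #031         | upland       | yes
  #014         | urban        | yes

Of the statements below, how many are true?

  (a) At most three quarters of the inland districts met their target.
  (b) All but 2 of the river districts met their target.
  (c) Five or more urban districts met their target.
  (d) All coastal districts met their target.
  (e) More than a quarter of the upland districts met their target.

(a) inland: |A| = 7, |A ∩ B| = 5; needs |A ∩ B| / |A| ≤ 3/4 — true.
(b) river: |A| = 5, |A ∩ B| = 3; needs |A ∖ B| = 2 — true.
(c) urban: |A| = 6, |A ∩ B| = 5; needs |A ∩ B| ≥ 5 — true.
(d) coastal: |A| = 8, |A ∩ B| = 7; needs A ⊆ B, i.e. every element of A is in B (|A ∖ B| = 0) — false.
(e) upland: |A| = 9, |A ∩ B| = 3; needs |A ∩ B| / |A| > 1/4 — true.

4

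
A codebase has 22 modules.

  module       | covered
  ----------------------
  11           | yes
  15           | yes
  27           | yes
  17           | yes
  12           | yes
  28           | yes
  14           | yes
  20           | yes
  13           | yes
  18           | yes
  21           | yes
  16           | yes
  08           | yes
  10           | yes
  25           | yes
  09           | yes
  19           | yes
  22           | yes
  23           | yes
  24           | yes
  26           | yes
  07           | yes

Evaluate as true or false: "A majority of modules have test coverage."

True

'A majority of modules have test coverage' holds iff |A ∩ B| > |A ∖ B|.
|A| = 22, |A ∩ B| = 22, |A ∖ B| = 0.
22 > 0, so the statement is true.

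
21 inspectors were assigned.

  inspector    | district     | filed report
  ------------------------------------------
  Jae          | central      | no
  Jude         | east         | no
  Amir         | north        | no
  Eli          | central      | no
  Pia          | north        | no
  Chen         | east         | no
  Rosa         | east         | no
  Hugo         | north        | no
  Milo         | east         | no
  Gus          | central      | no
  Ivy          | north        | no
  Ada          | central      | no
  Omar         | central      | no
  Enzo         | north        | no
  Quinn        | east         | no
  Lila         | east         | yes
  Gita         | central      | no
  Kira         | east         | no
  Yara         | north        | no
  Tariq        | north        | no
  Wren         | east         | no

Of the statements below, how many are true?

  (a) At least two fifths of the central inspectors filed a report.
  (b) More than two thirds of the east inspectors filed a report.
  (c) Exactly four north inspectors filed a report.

0

(a) central: |A| = 6, |A ∩ B| = 0; needs |A ∩ B| / |A| ≥ 2/5 — false.
(b) east: |A| = 8, |A ∩ B| = 1; needs |A ∩ B| / |A| > 2/3 — false.
(c) north: |A| = 7, |A ∩ B| = 0; needs |A ∩ B| = 4 — false.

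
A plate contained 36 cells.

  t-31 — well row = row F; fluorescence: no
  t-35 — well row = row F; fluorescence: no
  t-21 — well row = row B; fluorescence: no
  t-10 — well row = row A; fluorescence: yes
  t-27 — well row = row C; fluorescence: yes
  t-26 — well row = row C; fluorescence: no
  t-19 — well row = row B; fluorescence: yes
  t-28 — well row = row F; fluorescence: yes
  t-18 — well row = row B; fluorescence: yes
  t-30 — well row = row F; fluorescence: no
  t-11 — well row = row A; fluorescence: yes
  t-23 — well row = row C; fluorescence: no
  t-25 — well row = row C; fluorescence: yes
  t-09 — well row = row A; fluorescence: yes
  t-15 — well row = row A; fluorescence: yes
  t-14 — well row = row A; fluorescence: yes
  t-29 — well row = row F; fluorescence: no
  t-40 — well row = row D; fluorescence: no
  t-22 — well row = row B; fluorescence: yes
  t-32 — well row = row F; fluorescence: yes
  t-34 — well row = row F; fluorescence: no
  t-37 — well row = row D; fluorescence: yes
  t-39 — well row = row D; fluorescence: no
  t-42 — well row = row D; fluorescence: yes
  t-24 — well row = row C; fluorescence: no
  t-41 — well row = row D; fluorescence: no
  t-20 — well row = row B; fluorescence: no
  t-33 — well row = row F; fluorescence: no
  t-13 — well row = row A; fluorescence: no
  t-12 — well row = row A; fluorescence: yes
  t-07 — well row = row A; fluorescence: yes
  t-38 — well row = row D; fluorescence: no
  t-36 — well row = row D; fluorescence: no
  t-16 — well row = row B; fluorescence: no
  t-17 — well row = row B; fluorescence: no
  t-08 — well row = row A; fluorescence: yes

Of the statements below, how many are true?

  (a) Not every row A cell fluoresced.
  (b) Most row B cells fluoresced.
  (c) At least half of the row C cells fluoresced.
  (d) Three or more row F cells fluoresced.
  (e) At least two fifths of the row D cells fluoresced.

1

(a) row A: |A| = 9, |A ∩ B| = 8; needs A ⊄ B (|A ∖ B| ≥ 1) — true.
(b) row B: |A| = 7, |A ∩ B| = 3; needs |A ∩ B| > |A ∖ B| — false.
(c) row C: |A| = 5, |A ∩ B| = 2; needs |A ∩ B| ≥ |A ∖ B| — false.
(d) row F: |A| = 8, |A ∩ B| = 2; needs |A ∩ B| ≥ 3 — false.
(e) row D: |A| = 7, |A ∩ B| = 2; needs |A ∩ B| / |A| ≥ 2/5 — false.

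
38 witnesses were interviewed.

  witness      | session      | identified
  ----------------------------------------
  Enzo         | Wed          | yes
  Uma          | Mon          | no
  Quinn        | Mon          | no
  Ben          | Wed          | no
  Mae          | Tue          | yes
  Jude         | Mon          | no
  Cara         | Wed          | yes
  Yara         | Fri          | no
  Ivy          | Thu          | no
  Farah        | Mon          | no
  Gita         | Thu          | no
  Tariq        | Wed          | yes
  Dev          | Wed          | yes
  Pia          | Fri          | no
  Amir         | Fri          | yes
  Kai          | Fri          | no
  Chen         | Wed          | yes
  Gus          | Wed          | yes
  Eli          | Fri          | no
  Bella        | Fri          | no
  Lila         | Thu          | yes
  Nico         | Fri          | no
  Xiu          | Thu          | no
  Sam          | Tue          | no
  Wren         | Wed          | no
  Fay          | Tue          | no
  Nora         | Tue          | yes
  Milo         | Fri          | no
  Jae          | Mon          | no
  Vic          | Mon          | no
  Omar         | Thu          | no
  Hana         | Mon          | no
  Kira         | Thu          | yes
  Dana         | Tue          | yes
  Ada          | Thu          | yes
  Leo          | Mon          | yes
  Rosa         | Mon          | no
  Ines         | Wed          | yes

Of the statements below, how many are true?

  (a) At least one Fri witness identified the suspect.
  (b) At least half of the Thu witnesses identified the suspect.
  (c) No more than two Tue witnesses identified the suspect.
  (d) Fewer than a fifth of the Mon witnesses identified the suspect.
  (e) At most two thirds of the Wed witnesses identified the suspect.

2

(a) Fri: |A| = 8, |A ∩ B| = 1; needs A ∩ B ≠ ∅ (|A ∩ B| ≥ 1) — true.
(b) Thu: |A| = 7, |A ∩ B| = 3; needs |A ∩ B| ≥ |A ∖ B| — false.
(c) Tue: |A| = 5, |A ∩ B| = 3; needs |A ∩ B| ≤ 2 — false.
(d) Mon: |A| = 9, |A ∩ B| = 1; needs |A ∩ B| / |A| < 1/5 — true.
(e) Wed: |A| = 9, |A ∩ B| = 7; needs |A ∩ B| / |A| ≤ 2/3 — false.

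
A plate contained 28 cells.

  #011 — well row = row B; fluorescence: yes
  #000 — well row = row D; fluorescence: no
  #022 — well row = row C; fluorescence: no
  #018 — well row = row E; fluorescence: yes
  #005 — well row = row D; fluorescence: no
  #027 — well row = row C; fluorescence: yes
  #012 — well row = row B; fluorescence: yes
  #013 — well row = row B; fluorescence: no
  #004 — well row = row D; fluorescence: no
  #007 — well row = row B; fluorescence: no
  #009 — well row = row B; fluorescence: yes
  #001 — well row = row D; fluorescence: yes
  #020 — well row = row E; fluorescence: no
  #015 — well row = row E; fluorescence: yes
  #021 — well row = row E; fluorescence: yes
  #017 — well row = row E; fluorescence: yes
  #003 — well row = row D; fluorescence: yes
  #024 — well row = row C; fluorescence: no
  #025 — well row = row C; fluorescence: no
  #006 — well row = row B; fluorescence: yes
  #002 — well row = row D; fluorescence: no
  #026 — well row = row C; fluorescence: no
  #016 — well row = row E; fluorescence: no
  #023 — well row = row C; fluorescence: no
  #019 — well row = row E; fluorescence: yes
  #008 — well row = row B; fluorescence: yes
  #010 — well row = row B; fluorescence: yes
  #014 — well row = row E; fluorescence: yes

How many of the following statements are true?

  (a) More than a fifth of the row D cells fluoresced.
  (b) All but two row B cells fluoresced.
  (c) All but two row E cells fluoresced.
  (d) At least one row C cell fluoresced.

4

(a) row D: |A| = 6, |A ∩ B| = 2; needs |A ∩ B| / |A| > 1/5 — true.
(b) row B: |A| = 8, |A ∩ B| = 6; needs |A ∖ B| = 2 — true.
(c) row E: |A| = 8, |A ∩ B| = 6; needs |A ∖ B| = 2 — true.
(d) row C: |A| = 6, |A ∩ B| = 1; needs A ∩ B ≠ ∅ (|A ∩ B| ≥ 1) — true.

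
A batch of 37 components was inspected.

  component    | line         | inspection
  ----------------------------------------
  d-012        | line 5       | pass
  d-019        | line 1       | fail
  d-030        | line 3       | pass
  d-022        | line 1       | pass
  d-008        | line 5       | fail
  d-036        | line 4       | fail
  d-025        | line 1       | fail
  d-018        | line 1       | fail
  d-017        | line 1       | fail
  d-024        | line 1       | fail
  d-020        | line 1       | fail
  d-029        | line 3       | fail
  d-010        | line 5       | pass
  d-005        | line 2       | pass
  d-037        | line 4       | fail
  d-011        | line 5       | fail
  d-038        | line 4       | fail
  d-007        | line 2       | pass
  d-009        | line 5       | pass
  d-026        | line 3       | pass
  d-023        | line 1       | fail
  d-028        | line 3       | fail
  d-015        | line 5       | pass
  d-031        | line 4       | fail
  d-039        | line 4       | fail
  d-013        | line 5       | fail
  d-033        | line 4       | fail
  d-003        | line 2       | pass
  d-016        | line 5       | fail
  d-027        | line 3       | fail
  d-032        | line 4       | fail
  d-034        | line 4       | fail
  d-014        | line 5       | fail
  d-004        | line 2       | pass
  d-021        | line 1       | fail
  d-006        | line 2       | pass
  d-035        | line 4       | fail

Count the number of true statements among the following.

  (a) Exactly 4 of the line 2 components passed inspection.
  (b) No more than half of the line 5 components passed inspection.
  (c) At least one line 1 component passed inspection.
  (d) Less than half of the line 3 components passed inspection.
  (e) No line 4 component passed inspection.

(a) line 2: |A| = 5, |A ∩ B| = 5; needs |A ∩ B| = 4 — false.
(b) line 5: |A| = 9, |A ∩ B| = 4; needs |A ∩ B| ≤ |A ∖ B| — true.
(c) line 1: |A| = 9, |A ∩ B| = 1; needs A ∩ B ≠ ∅ (|A ∩ B| ≥ 1) — true.
(d) line 3: |A| = 5, |A ∩ B| = 2; needs |A ∩ B| < |A ∖ B| — true.
(e) line 4: |A| = 9, |A ∩ B| = 0; needs A ∩ B = ∅ (|A ∩ B| = 0) — true.

4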